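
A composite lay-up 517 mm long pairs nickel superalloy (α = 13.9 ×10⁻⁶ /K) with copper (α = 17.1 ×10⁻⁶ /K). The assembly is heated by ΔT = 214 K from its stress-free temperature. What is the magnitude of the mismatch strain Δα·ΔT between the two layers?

6.85×10⁻⁴

Δα = |13.9 − 17.1|×10⁻⁶/K = 3.20×10⁻⁶/K.
Mismatch strain = Δα·ΔT = 3.20×10⁻⁶ × 214.0 = 6.85×10⁻⁴.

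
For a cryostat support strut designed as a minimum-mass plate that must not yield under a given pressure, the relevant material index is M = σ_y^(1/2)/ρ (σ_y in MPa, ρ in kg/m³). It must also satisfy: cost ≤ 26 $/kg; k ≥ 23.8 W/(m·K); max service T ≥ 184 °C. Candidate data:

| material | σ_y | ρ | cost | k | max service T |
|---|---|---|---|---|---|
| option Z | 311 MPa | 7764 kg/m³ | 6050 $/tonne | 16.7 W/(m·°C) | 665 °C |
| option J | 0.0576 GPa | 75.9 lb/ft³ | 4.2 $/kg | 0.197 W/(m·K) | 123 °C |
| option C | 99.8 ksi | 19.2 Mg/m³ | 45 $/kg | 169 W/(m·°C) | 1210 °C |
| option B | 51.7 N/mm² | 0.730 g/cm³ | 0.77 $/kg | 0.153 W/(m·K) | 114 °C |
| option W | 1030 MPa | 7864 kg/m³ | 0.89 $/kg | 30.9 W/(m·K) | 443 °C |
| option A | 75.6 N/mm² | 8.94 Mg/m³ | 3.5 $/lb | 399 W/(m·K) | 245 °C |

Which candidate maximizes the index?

option W

Screen on constraints: cost ≤ 26 $/kg; k ≥ 23.8 W/(m·K); max service T ≥ 184 °C. Survivors: option W, option A.
Convert each candidate to consistent units, then evaluate M:
  option W: σ_y = 1030 MPa, ρ = 7864 kg/m³
  option A: σ_y = 75.60 MPa, ρ = 8940 kg/m³
  option W: M = 4.08×10⁻³
  option A: M = 0.973×10⁻³
Option W has the largest M.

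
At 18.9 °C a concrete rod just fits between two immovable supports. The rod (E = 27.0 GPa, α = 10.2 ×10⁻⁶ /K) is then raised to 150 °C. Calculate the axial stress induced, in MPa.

ΔT = 131.1 K. Constrained thermal stress σ = E·α·ΔT = 27.00×10³ MPa × 10.2×10⁻⁶ × 131.1 = 36.1 MPa (compressive).

36.1 MPa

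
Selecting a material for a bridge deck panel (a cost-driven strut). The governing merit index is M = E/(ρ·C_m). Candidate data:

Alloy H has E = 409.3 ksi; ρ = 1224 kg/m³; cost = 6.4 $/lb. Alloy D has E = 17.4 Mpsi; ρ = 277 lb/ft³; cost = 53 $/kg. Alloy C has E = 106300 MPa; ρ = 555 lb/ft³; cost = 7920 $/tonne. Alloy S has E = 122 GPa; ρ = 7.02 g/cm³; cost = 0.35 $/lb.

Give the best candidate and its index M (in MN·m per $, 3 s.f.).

alloy S, M = 22.5 MN·m per $

Putting every candidate on a common basis:
  alloy H: E = 2.822 GPa, ρ = 1224 kg/m³, cost = 14.11 $/kg
  alloy D: E = 120.0 GPa, ρ = 4437 kg/m³, cost = 53.00 $/kg
  alloy C: E = 106.3 GPa, ρ = 8890 kg/m³, cost = 7.920 $/kg
  alloy S: E = 122.0 GPa, ρ = 7020 kg/m³, cost = 0.7716 $/kg
  alloy S: M = 22.5 MN·m per $
  alloy C: M = 1.51 MN·m per $
  alloy D: M = 0.510 MN·m per $
  alloy H: M = 0.163 MN·m per $
Alloy S has the largest M.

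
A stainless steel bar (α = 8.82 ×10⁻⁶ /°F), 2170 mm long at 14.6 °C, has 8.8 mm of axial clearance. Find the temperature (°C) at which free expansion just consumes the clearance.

270 °C

α = 8.82×10⁻⁶/°F × 9/5 = 15.9×10⁻⁶/K.
α·L₀·ΔT = 8.8 mm ⇒ ΔT = 8.8 / (15.9×10⁻⁶ × 2170.0) = 255.4 K.
T = 14.6 + 255.4 = 270.0 °C.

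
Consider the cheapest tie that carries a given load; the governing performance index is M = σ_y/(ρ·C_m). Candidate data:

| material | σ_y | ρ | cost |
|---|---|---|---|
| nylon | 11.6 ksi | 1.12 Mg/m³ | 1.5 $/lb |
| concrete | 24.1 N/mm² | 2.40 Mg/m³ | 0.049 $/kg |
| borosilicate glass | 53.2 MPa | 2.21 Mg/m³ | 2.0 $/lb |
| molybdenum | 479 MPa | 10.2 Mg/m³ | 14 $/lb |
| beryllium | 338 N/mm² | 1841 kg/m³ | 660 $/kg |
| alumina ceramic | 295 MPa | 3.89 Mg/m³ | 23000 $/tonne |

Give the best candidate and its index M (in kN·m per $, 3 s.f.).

concrete, M = 205 kN·m per $

Convert each candidate to consistent units, then evaluate M:
  nylon: σ_y = 79.98 MPa, ρ = 1120 kg/m³, cost = 3.307 $/kg
  concrete: σ_y = 24.10 MPa, ρ = 2400 kg/m³, cost = 0.04900 $/kg
  borosilicate glass: σ_y = 53.20 MPa, ρ = 2210 kg/m³, cost = 4.409 $/kg
  molybdenum: σ_y = 479.0 MPa, ρ = 10200 kg/m³, cost = 30.86 $/kg
  beryllium: σ_y = 338.0 MPa, ρ = 1841 kg/m³, cost = 660.0 $/kg
  alumina ceramic: σ_y = 295.0 MPa, ρ = 3890 kg/m³, cost = 23.00 $/kg
  concrete: M = 205 kN·m per $
  nylon: M = 21.6 kN·m per $
  borosilicate glass: M = 5.46 kN·m per $
  alumina ceramic: M = 3.30 kN·m per $
  molybdenum: M = 1.52 kN·m per $
  beryllium: M = 0.278 kN·m per $
Concrete ranks first.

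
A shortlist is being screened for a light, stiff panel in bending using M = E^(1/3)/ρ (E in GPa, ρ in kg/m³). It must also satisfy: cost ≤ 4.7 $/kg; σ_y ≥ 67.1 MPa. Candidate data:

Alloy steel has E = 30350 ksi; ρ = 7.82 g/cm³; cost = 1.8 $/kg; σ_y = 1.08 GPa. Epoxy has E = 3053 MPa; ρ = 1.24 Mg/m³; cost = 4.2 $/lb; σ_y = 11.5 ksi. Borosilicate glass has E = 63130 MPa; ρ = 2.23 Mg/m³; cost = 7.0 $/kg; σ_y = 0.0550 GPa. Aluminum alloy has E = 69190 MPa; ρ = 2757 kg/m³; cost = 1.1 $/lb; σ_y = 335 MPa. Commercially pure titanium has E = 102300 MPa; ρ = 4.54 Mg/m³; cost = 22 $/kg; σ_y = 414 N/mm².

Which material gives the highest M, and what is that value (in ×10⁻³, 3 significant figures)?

Screen on constraints: cost ≤ 4.7 $/kg; σ_y ≥ 67.1 MPa. Survivors: alloy steel, aluminum alloy.
In SI units:
  alloy steel: E = 209.3 GPa, ρ = 7820 kg/m³
  aluminum alloy: E = 69.19 GPa, ρ = 2757 kg/m³
  aluminum alloy: M = 1.49×10⁻³
  alloy steel: M = 0.759×10⁻³
Aluminum alloy ranks first.

aluminum alloy, M = 1.49×10⁻³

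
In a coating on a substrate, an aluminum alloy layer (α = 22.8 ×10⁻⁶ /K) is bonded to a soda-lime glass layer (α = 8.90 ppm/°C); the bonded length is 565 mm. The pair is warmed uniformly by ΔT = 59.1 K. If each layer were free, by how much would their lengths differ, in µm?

464 µm

Δα = |22.8 − 8.90|×10⁻⁶/K = 13.9×10⁻⁶/K.
ΔL_mismatch = Δα·L·ΔT = 13.9×10⁻⁶ × 565.0 mm × 59.1 K = 464 µm.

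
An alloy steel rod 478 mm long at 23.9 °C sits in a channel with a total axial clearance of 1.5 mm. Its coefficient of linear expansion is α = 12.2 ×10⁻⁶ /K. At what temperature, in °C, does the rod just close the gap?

281 °C

α·L₀·ΔT = 1.5 mm ⇒ ΔT = 1.5 / (12.2×10⁻⁶ × 478.0) = 257.2 K.
T = 23.9 + 257.2 = 281.1 °C.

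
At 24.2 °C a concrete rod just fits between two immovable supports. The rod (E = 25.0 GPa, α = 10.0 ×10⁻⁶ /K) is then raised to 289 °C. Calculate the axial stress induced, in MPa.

66.2 MPa

ΔT = 264.8 K. Constrained thermal stress σ = E·α·ΔT = 25.00×10³ MPa × 10.0×10⁻⁶ × 264.8 = 66.2 MPa (compressive).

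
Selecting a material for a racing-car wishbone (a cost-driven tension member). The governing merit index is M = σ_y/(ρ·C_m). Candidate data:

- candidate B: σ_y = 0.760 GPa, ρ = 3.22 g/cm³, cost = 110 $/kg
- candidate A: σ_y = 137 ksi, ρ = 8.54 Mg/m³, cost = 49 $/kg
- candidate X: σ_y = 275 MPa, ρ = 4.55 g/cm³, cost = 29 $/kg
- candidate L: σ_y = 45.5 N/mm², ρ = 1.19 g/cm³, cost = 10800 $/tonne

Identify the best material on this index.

After converting to SI:
  candidate B: σ_y = 760.0 MPa, ρ = 3220 kg/m³, cost = 110.0 $/kg
  candidate A: σ_y = 944.6 MPa, ρ = 8540 kg/m³, cost = 49.00 $/kg
  candidate X: σ_y = 275.0 MPa, ρ = 4550 kg/m³, cost = 29.00 $/kg
  candidate L: σ_y = 45.50 MPa, ρ = 1190 kg/m³, cost = 10.80 $/kg
  candidate L: M = 3.54 kN·m per $
  candidate A: M = 2.26 kN·m per $
  candidate B: M = 2.15 kN·m per $
  candidate X: M = 2.08 kN·m per $
Candidate L ranks first.

candidate L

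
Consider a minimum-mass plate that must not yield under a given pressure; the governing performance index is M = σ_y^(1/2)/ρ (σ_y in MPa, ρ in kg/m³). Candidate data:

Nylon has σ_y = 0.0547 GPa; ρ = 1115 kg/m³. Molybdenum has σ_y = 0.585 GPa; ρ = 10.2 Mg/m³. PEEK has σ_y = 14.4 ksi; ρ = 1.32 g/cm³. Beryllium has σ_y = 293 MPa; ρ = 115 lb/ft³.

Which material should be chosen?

Putting every candidate on a common basis:
  nylon: σ_y = 54.70 MPa, ρ = 1115 kg/m³
  molybdenum: σ_y = 585.0 MPa, ρ = 10200 kg/m³
  PEEK: σ_y = 99.28 MPa, ρ = 1320 kg/m³
  beryllium: σ_y = 293.0 MPa, ρ = 1842 kg/m³
  beryllium: M = 9.29×10⁻³
  PEEK: M = 7.55×10⁻³
  nylon: M = 6.63×10⁻³
  molybdenum: M = 2.37×10⁻³
The maximum is for beryllium.

beryllium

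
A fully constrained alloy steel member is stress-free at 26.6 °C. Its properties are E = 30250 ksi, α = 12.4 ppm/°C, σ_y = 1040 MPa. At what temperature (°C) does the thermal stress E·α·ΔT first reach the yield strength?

429 °C

E = 30250 ksi = 208.6 GPa.
E·α·ΔT = 1040 MPa ⇒ ΔT = 1040 / (208.6×10³ × 12.4×10⁻⁶) = 402.1 K.
T = 26.6 + 402.1 = 428.7 °C.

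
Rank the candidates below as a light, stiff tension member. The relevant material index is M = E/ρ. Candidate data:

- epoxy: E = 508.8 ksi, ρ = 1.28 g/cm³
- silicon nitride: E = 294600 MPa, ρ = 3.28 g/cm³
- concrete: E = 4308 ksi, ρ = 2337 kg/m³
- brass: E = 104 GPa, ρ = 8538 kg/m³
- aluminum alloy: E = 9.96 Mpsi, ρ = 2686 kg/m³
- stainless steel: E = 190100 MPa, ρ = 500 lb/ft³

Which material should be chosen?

silicon nitride

Putting every candidate on a common basis:
  epoxy: E = 3.508 GPa, ρ = 1280 kg/m³
  silicon nitride: E = 294.6 GPa, ρ = 3280 kg/m³
  concrete: E = 29.70 GPa, ρ = 2337 kg/m³
  brass: E = 104.0 GPa, ρ = 8538 kg/m³
  aluminum alloy: E = 68.67 GPa, ρ = 2686 kg/m³
  stainless steel: E = 190.1 GPa, ρ = 8009 kg/m³
  silicon nitride: M = 89.8 MN·m/kg
  aluminum alloy: M = 25.6 MN·m/kg
  stainless steel: M = 23.7 MN·m/kg
  concrete: M = 12.7 MN·m/kg
  brass: M = 12.2 MN·m/kg
  epoxy: M = 2.74 MN·m/kg
Silicon nitride ranks first.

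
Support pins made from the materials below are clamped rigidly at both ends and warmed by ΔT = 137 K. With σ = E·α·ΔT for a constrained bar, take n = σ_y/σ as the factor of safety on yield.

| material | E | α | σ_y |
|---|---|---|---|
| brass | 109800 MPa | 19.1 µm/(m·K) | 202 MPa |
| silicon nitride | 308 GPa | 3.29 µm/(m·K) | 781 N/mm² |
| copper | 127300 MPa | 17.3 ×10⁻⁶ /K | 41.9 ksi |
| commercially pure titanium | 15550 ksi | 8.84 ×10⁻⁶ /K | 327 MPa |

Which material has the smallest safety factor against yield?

Converting E to GPa, α to ×10⁻⁶/K, σ_y to MPa, then σ and n for each:
  brass: E = 109.8, α = 19.1, σ_y = 202.0 → σ = 287 MPa, n = 0.703
  silicon nitride: E = 308.0, α = 3.29, σ_y = 781.0 → σ = 139 MPa, n = 5.63
  copper: E = 127.3, α = 17.3, σ_y = 288.9 → σ = 302 MPa, n = 0.957
  commercially pure titanium: E = 107.2, α = 8.84, σ_y = 327.0 → σ = 130 MPa, n = 2.52
The minimum is brass at n = 0.703.

brass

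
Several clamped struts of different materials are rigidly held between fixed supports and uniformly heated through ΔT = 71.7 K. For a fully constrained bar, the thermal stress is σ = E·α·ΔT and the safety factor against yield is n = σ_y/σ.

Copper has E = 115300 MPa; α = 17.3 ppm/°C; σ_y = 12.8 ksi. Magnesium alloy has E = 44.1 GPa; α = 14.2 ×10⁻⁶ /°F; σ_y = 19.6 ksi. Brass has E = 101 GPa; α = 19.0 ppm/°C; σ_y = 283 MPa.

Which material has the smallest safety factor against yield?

copper

With everything in SI (GPa, ×10⁻⁶/K, MPa):
  copper: E = 115.3, α = 17.3, σ_y = 88.25 → σ = 143 MPa, n = 0.617
  magnesium alloy: E = 44.10, α = 25.6, σ_y = 135.1 → σ = 80.8 MPa, n = 1.67
  brass: E = 101.0, α = 19.0, σ_y = 283.0 → σ = 138 MPa, n = 2.06
The minimum is copper at n = 0.617.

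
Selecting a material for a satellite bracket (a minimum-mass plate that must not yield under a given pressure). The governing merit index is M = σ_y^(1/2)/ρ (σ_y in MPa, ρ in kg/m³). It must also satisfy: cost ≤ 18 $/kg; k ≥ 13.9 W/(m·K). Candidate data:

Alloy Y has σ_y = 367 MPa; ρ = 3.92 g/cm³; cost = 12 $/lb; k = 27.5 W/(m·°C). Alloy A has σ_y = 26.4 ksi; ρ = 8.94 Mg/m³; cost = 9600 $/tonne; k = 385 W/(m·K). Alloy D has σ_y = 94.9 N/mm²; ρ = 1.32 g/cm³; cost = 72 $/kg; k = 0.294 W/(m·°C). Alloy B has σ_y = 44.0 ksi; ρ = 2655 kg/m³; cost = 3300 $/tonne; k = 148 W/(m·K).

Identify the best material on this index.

alloy B

Screen on constraints: cost ≤ 18 $/kg; k ≥ 13.9 W/(m·K). Survivors: alloy A, alloy B.
Putting every candidate on a common basis:
  alloy A: σ_y = 182.0 MPa, ρ = 8940 kg/m³
  alloy B: σ_y = 303.4 MPa, ρ = 2655 kg/m³
  alloy B: M = 6.56×10⁻³
  alloy A: M = 1.51×10⁻³
Alloy B ranks first.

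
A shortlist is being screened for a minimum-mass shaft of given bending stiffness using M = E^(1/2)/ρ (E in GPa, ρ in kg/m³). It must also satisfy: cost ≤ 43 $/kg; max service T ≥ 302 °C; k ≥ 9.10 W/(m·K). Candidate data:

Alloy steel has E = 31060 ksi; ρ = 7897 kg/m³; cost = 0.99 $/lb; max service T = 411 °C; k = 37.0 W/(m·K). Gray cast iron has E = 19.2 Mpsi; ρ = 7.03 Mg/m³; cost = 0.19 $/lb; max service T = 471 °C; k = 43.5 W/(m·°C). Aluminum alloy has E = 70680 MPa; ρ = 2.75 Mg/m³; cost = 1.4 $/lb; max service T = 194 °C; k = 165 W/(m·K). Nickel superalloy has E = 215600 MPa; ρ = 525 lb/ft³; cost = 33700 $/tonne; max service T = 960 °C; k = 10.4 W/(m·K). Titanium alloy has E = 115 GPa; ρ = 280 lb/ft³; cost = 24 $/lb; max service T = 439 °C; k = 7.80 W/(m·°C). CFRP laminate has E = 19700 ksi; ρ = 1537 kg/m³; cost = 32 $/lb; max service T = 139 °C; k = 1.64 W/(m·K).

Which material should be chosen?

Screen on constraints: cost ≤ 43 $/kg; max service T ≥ 302 °C; k ≥ 9.10 W/(m·K). Survivors: alloy steel, gray cast iron, nickel superalloy.
Normalizing units and computing the index:
  alloy steel: E = 214.2 GPa, ρ = 7897 kg/m³
  gray cast iron: E = 132.4 GPa, ρ = 7030 kg/m³
  nickel superalloy: E = 215.6 GPa, ρ = 8410 kg/m³
  alloy steel: M = 1.85×10⁻³
  nickel superalloy: M = 1.75×10⁻³
  gray cast iron: M = 1.64×10⁻³
Highest index: alloy steel.

alloy steel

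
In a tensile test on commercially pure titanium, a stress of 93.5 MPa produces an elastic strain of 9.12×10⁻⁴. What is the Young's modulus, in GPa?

103 GPa

E = σ/ε = 93.5 MPa / 9.12×10⁻⁴ = 102500 MPa = 103 GPa.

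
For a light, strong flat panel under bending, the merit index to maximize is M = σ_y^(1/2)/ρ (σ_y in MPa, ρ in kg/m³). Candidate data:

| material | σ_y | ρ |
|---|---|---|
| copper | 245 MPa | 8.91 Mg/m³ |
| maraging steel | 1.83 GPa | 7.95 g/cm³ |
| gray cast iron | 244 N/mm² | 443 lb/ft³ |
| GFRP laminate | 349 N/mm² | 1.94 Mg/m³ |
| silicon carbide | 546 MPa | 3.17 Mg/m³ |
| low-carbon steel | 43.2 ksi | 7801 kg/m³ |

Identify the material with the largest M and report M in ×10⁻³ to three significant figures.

After converting to SI:
  copper: σ_y = 245.0 MPa, ρ = 8910 kg/m³
  maraging steel: σ_y = 1830 MPa, ρ = 7950 kg/m³
  gray cast iron: σ_y = 244.0 MPa, ρ = 7096 kg/m³
  GFRP laminate: σ_y = 349.0 MPa, ρ = 1940 kg/m³
  silicon carbide: σ_y = 546.0 MPa, ρ = 3170 kg/m³
  low-carbon steel: σ_y = 297.9 MPa, ρ = 7801 kg/m³
  GFRP laminate: M = 9.63×10⁻³
  silicon carbide: M = 7.37×10⁻³
  maraging steel: M = 5.38×10⁻³
  low-carbon steel: M = 2.21×10⁻³
  gray cast iron: M = 2.20×10⁻³
  copper: M = 1.76×10⁻³
Highest index: GFRP laminate.

GFRP laminate, M = 9.63×10⁻³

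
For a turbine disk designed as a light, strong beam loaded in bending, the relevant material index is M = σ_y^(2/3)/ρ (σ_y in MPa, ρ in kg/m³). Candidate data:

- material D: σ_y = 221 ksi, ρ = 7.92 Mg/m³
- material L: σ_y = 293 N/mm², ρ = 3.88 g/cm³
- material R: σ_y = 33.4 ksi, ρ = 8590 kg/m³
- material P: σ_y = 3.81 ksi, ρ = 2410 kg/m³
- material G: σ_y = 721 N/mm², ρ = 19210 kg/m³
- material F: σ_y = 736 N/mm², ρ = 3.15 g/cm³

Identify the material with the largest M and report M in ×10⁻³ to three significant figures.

Convert each candidate to consistent units, then evaluate M:
  material D: σ_y = 1524 MPa, ρ = 7920 kg/m³
  material L: σ_y = 293.0 MPa, ρ = 3880 kg/m³
  material R: σ_y = 230.3 MPa, ρ = 8590 kg/m³
  material P: σ_y = 26.27 MPa, ρ = 2410 kg/m³
  material G: σ_y = 721.0 MPa, ρ = 19210 kg/m³
  material F: σ_y = 736.0 MPa, ρ = 3150 kg/m³
  material F: M = 25.9×10⁻³
  material D: M = 16.7×10⁻³
  material L: M = 11.4×10⁻³
  material R: M = 4.37×10⁻³
  material G: M = 4.19×10⁻³
  material P: M = 3.67×10⁻³
The maximum is for material F.

material F, M = 25.9×10⁻³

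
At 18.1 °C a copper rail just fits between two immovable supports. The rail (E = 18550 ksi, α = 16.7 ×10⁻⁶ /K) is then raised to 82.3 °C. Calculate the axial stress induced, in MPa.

137 MPa

E = 18550 ksi = 127.9 GPa.
ΔT = 64.20 K. Constrained thermal stress σ = E·α·ΔT = 127.9×10³ MPa × 16.7×10⁻⁶ × 64.20 = 137 MPa (compressive).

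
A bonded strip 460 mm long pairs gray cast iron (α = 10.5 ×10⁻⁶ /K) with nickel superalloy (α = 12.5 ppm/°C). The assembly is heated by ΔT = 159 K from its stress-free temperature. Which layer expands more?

α(gray cast iron) = 10.5×10⁻⁶/K vs α(nickel superalloy) = 12.5×10⁻⁶/K.
Higher α expands more for the same ΔT: nickel superalloy.

nickel superalloy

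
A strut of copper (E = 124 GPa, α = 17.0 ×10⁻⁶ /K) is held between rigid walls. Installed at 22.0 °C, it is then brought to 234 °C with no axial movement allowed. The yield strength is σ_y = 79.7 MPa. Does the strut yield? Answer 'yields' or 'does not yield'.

yields

ΔT = 212.0 K. Constrained thermal stress σ = E·α·ΔT = 124.0×10³ MPa × 17.0×10⁻⁶ × 212.0 = 447 MPa (compressive).
Compare to σ_y = 79.7 MPa: σ ≥ σ_y, so it yields.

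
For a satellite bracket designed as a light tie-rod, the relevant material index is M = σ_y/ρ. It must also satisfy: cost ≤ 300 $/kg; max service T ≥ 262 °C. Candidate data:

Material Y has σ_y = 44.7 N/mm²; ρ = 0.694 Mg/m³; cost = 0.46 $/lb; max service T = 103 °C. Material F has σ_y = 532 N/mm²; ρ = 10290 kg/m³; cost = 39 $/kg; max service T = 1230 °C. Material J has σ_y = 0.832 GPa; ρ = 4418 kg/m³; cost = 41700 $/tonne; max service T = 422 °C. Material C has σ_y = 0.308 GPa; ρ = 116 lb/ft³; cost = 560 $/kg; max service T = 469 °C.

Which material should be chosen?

Screen on constraints: cost ≤ 300 $/kg; max service T ≥ 262 °C. Survivors: material F, material J.
Putting every candidate on a common basis:
  material F: σ_y = 532.0 MPa, ρ = 10290 kg/m³
  material J: σ_y = 832.0 MPa, ρ = 4418 kg/m³
  material J: M = 188 kN·m/kg
  material F: M = 51.7 kN·m/kg
Highest index: material J.

material J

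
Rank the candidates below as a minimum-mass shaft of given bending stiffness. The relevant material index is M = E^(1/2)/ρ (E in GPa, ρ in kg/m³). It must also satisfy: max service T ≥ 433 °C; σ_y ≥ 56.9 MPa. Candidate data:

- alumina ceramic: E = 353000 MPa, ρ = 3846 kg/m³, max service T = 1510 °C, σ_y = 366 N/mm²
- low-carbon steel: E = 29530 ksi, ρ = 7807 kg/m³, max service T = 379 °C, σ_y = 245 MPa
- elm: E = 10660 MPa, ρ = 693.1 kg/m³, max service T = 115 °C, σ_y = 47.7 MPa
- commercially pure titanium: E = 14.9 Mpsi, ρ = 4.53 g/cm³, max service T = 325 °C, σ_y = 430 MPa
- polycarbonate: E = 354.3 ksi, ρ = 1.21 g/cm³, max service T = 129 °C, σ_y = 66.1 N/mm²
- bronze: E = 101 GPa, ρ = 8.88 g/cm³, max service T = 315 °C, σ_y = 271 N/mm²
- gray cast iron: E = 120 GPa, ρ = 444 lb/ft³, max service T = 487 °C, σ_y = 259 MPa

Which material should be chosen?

alumina ceramic

Screen on constraints: max service T ≥ 433 °C; σ_y ≥ 56.9 MPa. Survivors: alumina ceramic, gray cast iron.
After converting to SI:
  alumina ceramic: E = 353.0 GPa, ρ = 3846 kg/m³
  gray cast iron: E = 120.0 GPa, ρ = 7112 kg/m³
  alumina ceramic: M = 4.89×10⁻³
  gray cast iron: M = 1.54×10⁻³
The maximum is for alumina ceramic.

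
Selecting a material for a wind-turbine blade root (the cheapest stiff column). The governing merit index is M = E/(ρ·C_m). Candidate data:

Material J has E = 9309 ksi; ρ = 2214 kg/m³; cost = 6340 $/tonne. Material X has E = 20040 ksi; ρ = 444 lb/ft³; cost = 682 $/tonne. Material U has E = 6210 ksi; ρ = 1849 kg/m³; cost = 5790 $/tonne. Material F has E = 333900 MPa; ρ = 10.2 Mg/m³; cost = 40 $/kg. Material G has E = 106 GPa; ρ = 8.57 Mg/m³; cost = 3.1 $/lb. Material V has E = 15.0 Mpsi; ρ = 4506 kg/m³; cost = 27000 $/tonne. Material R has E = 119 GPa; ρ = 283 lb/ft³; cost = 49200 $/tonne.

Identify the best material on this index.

Normalizing units and computing the index:
  material J: E = 64.18 GPa, ρ = 2214 kg/m³, cost = 6.340 $/kg
  material X: E = 138.2 GPa, ρ = 7112 kg/m³, cost = 0.6820 $/kg
  material U: E = 42.82 GPa, ρ = 1849 kg/m³, cost = 5.790 $/kg
  material F: E = 333.9 GPa, ρ = 10200 kg/m³, cost = 40.00 $/kg
  material G: E = 106.0 GPa, ρ = 8570 kg/m³, cost = 6.834 $/kg
  material V: E = 103.4 GPa, ρ = 4506 kg/m³, cost = 27.00 $/kg
  material R: E = 119.0 GPa, ρ = 4533 kg/m³, cost = 49.20 $/kg
  material X: M = 28.5 MN·m per $
  material J: M = 4.57 MN·m per $
  material U: M = 4.00 MN·m per $
  material G: M = 1.81 MN·m per $
  material V: M = 0.850 MN·m per $
  material F: M = 0.818 MN·m per $
  material R: M = 0.534 MN·m per $
Highest index: material X.

material X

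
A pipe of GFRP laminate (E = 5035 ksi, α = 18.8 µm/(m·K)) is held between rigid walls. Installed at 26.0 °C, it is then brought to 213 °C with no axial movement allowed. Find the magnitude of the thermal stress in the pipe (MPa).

E = 5035 ksi = 34.72 GPa.
ΔT = 187.0 K. Constrained thermal stress σ = E·α·ΔT = 34.72×10³ MPa × 18.8×10⁻⁶ × 187.0 = 122 MPa (compressive).

122 MPa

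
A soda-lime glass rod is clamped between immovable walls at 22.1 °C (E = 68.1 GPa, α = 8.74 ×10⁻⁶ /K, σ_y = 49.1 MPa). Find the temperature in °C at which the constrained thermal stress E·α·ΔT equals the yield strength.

105 °C

E·α·ΔT = 49.10 MPa ⇒ ΔT = 49.10 / (68.10×10³ × 8.74×10⁻⁶) = 82.49 K.
T = 22.1 + 82.49 = 104.6 °C.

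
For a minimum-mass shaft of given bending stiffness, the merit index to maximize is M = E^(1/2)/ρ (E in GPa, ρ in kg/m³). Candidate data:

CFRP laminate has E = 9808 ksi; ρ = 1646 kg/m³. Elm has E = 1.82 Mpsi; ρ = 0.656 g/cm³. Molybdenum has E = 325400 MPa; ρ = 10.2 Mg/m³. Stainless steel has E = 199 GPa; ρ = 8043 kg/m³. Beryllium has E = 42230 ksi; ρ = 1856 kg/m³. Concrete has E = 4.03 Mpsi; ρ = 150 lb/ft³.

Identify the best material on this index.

Normalizing units and computing the index:
  CFRP laminate: E = 67.62 GPa, ρ = 1646 kg/m³
  elm: E = 12.55 GPa, ρ = 656.0 kg/m³
  molybdenum: E = 325.4 GPa, ρ = 10200 kg/m³
  stainless steel: E = 199.0 GPa, ρ = 8043 kg/m³
  beryllium: E = 291.2 GPa, ρ = 1856 kg/m³
  concrete: E = 27.79 GPa, ρ = 2403 kg/m³
  beryllium: M = 9.19×10⁻³
  elm: M = 5.40×10⁻³
  CFRP laminate: M = 5.00×10⁻³
  concrete: M = 2.19×10⁻³
  molybdenum: M = 1.77×10⁻³
  stainless steel: M = 1.75×10⁻³
Beryllium ranks first.

beryllium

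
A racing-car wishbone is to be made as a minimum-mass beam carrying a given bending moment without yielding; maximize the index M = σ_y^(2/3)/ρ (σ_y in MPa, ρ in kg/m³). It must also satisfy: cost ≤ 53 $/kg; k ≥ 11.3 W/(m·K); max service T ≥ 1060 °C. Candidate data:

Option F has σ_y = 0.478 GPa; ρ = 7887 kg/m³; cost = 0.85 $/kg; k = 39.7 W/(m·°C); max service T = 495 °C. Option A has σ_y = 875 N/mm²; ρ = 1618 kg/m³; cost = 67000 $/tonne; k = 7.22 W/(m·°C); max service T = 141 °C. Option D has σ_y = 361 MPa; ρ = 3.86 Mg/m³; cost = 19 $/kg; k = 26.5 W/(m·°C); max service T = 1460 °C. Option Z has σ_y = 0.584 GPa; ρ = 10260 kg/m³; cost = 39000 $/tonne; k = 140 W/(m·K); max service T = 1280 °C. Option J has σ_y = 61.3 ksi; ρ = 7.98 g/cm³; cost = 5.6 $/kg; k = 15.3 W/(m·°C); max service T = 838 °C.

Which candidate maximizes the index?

option D

Screen on constraints: cost ≤ 53 $/kg; k ≥ 11.3 W/(m·K); max service T ≥ 1060 °C. Survivors: option D, option Z.
Putting every candidate on a common basis:
  option D: σ_y = 361.0 MPa, ρ = 3860 kg/m³
  option Z: σ_y = 584.0 MPa, ρ = 10260 kg/m³
  option D: M = 13.1×10⁻³
  option Z: M = 6.81×10⁻³
Highest index: option D.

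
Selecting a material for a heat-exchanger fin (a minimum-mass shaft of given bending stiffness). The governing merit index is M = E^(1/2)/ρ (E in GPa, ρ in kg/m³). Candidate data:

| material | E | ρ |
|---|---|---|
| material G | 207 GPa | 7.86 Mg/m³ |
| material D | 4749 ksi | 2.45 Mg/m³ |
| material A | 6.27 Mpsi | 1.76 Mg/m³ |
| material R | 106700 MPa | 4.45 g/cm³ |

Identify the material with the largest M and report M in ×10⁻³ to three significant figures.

material A, M = 3.74×10⁻³

Normalizing units and computing the index:
  material G: E = 207.0 GPa, ρ = 7860 kg/m³
  material D: E = 32.74 GPa, ρ = 2450 kg/m³
  material A: E = 43.23 GPa, ρ = 1760 kg/m³
  material R: E = 106.7 GPa, ρ = 4450 kg/m³
  material A: M = 3.74×10⁻³
  material D: M = 2.34×10⁻³
  material R: M = 2.32×10⁻³
  material G: M = 1.83×10⁻³
Material A has the largest M.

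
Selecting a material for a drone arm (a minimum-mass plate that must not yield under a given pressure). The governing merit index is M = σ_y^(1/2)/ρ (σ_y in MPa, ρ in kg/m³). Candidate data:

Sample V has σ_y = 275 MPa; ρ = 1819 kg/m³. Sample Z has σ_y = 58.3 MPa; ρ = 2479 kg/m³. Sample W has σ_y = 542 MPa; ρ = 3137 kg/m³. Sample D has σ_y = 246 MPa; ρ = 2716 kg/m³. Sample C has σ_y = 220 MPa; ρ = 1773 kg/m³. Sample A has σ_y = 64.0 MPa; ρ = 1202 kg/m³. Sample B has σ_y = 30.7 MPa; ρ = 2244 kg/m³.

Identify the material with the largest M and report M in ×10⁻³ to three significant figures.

Computing M directly (units already consistent):
  sample V: M = 9.12×10⁻³
  sample C: M = 8.37×10⁻³
  sample W: M = 7.42×10⁻³
  sample A: M = 6.66×10⁻³
  sample D: M = 5.77×10⁻³
  sample Z: M = 3.08×10⁻³
  sample B: M = 2.47×10⁻³
Highest index: sample V.

sample V, M = 9.12×10⁻³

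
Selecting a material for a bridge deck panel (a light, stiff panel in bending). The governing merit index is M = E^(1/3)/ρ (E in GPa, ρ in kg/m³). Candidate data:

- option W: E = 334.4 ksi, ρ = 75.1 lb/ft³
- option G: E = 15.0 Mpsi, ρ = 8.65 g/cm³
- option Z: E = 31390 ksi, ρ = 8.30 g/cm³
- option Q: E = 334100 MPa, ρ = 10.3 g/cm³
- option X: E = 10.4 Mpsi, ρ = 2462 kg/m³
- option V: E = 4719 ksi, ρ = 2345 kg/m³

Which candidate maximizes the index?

Putting every candidate on a common basis:
  option W: E = 2.306 GPa, ρ = 1203 kg/m³
  option G: E = 103.4 GPa, ρ = 8650 kg/m³
  option Z: E = 216.4 GPa, ρ = 8300 kg/m³
  option Q: E = 334.1 GPa, ρ = 10300 kg/m³
  option X: E = 71.71 GPa, ρ = 2462 kg/m³
  option V: E = 32.54 GPa, ρ = 2345 kg/m³
  option X: M = 1.69×10⁻³
  option V: M = 1.36×10⁻³
  option W: M = 1.10×10⁻³
  option Z: M = 0.723×10⁻³
  option Q: M = 0.674×10⁻³
  option G: M = 0.543×10⁻³
Option X has the largest M.

option X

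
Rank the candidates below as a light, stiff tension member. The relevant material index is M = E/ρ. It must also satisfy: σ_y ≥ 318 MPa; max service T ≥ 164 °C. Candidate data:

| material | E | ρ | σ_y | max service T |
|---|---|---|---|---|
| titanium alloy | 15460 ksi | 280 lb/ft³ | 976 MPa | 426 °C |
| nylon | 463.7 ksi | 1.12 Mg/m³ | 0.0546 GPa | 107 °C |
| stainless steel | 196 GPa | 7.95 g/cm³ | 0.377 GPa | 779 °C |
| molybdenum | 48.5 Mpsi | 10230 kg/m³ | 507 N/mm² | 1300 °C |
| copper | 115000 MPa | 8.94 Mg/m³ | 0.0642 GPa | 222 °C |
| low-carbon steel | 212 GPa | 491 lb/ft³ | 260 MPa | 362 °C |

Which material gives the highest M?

molybdenum

Screen on constraints: σ_y ≥ 318 MPa; max service T ≥ 164 °C. Survivors: titanium alloy, stainless steel, molybdenum.
Convert each candidate to consistent units, then evaluate M:
  titanium alloy: E = 106.6 GPa, ρ = 4485 kg/m³
  stainless steel: E = 196.0 GPa, ρ = 7950 kg/m³
  molybdenum: E = 334.4 GPa, ρ = 10230 kg/m³
  molybdenum: M = 32.7 MN·m/kg
  stainless steel: M = 24.7 MN·m/kg
  titanium alloy: M = 23.8 MN·m/kg
Highest index: molybdenum.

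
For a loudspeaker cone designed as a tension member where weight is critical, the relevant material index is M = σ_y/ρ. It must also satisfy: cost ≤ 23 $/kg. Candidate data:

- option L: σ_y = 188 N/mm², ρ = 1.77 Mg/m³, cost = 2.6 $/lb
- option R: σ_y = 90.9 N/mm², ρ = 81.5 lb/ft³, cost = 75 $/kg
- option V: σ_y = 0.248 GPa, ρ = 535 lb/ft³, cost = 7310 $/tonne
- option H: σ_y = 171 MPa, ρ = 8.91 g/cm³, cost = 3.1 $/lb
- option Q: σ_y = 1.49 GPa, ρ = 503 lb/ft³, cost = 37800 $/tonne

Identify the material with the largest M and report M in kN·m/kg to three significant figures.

option L, M = 106 kN·m/kg

Screen on constraints: cost ≤ 23 $/kg. Survivors: option L, option V, option H.
Convert each candidate to consistent units, then evaluate M:
  option L: σ_y = 188.0 MPa, ρ = 1770 kg/m³
  option V: σ_y = 248.0 MPa, ρ = 8570 kg/m³
  option H: σ_y = 171.0 MPa, ρ = 8910 kg/m³
  option L: M = 106 kN·m/kg
  option V: M = 28.9 kN·m/kg
  option H: M = 19.2 kN·m/kg
Option L ranks first.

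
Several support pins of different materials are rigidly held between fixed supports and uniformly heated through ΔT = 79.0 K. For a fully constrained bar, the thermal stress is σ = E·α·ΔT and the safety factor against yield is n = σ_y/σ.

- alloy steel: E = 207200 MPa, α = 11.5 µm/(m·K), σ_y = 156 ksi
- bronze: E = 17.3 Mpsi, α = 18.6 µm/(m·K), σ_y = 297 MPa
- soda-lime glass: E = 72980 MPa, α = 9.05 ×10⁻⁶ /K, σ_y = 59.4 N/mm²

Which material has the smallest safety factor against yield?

soda-lime glass

Per material, after unit conversion:
  alloy steel: E = 207.2, α = 11.5, σ_y = 1076 → σ = 188 MPa, n = 5.71
  bronze: E = 119.3, α = 18.6, σ_y = 297.0 → σ = 175 MPa, n = 1.69
  soda-lime glass: E = 72.98, α = 9.05, σ_y = 59.40 → σ = 52.2 MPa, n = 1.14
Smallest n: soda-lime glass with n = 1.14.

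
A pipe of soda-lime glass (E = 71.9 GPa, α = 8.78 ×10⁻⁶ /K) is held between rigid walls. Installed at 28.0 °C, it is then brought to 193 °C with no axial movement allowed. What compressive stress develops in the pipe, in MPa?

104 MPa

ΔT = 165.0 K. Constrained thermal stress σ = E·α·ΔT = 71.90×10³ MPa × 8.78×10⁻⁶ × 165.0 = 104 MPa (compressive).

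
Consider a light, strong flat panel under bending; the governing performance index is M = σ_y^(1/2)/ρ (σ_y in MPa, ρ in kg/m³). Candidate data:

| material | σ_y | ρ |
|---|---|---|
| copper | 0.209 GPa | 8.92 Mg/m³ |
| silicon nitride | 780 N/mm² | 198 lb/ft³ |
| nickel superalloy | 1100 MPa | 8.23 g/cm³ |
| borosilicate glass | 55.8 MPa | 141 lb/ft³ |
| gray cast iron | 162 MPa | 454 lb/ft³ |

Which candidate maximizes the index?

After converting to SI:
  copper: σ_y = 209.0 MPa, ρ = 8920 kg/m³
  silicon nitride: σ_y = 780.0 MPa, ρ = 3172 kg/m³
  nickel superalloy: σ_y = 1100 MPa, ρ = 8230 kg/m³
  borosilicate glass: σ_y = 55.80 MPa, ρ = 2259 kg/m³
  gray cast iron: σ_y = 162.0 MPa, ρ = 7272 kg/m³
  silicon nitride: M = 8.81×10⁻³
  nickel superalloy: M = 4.03×10⁻³
  borosilicate glass: M = 3.31×10⁻³
  gray cast iron: M = 1.75×10⁻³
  copper: M = 1.62×10⁻³
Highest index: silicon nitride.

silicon nitride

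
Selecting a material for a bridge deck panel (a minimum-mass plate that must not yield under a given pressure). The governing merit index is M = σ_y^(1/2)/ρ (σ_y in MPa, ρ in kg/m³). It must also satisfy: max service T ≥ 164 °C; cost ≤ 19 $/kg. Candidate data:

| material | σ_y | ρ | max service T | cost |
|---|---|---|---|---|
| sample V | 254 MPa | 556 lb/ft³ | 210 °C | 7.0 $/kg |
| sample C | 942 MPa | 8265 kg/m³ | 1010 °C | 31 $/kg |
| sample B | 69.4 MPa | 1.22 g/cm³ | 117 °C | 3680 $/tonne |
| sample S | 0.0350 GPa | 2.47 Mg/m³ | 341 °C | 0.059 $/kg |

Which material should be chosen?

Screen on constraints: max service T ≥ 164 °C; cost ≤ 19 $/kg. Survivors: sample V, sample S.
Normalizing units and computing the index:
  sample V: σ_y = 254.0 MPa, ρ = 8906 kg/m³
  sample S: σ_y = 35.00 MPa, ρ = 2470 kg/m³
  sample S: M = 2.40×10⁻³
  sample V: M = 1.79×10⁻³
The maximum is for sample S.

sample S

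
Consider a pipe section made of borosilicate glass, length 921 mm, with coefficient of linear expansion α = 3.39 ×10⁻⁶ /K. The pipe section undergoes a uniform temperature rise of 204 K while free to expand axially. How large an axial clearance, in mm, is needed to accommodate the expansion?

0.637 mm

ΔL = α·L₀·ΔT = 3.39×10⁻⁶ × 921 mm × 204.0 K = 0.637 mm.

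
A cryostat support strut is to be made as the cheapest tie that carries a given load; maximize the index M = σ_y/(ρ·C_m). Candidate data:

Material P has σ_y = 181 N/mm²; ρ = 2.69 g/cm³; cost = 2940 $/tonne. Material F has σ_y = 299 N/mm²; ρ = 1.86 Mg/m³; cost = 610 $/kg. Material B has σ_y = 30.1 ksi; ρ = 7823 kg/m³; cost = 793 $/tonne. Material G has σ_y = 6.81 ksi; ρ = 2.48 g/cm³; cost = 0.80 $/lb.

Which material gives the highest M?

material B

In SI units:
  material P: σ_y = 181.0 MPa, ρ = 2690 kg/m³, cost = 2.940 $/kg
  material F: σ_y = 299.0 MPa, ρ = 1860 kg/m³, cost = 610.0 $/kg
  material B: σ_y = 207.5 MPa, ρ = 7823 kg/m³, cost = 0.7930 $/kg
  material G: σ_y = 46.95 MPa, ρ = 2480 kg/m³, cost = 1.764 $/kg
  material B: M = 33.5 kN·m per $
  material P: M = 22.9 kN·m per $
  material G: M = 10.7 kN·m per $
  material F: M = 0.264 kN·m per $
The maximum is for material B.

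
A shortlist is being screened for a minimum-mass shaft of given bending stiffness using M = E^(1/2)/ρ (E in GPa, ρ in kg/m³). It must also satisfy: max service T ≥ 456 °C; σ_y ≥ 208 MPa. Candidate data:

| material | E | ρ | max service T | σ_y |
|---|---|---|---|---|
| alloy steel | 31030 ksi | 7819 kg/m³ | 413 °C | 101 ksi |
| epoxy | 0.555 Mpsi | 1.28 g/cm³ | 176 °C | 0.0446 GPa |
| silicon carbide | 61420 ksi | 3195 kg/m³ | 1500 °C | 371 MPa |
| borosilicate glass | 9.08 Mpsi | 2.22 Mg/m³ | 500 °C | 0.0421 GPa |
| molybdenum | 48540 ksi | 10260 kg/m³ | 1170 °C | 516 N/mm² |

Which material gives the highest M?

Screen on constraints: max service T ≥ 456 °C; σ_y ≥ 208 MPa. Survivors: silicon carbide, molybdenum.
Convert each candidate to consistent units, then evaluate M:
  silicon carbide: E = 423.5 GPa, ρ = 3195 kg/m³
  molybdenum: E = 334.7 GPa, ρ = 10260 kg/m³
  silicon carbide: M = 6.44×10⁻³
  molybdenum: M = 1.78×10⁻³
Silicon carbide has the largest M.

silicon carbide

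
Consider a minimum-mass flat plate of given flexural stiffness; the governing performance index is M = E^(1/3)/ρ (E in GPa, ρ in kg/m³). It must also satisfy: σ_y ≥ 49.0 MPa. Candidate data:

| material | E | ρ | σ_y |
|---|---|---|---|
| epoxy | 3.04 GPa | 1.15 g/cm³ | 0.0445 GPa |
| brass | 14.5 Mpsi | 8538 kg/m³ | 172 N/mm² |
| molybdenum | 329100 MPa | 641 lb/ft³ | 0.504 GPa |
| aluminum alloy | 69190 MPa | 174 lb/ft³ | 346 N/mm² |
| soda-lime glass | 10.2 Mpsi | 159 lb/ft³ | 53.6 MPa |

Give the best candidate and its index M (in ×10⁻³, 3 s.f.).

soda-lime glass, M = 1.62×10⁻³

Screen on constraints: σ_y ≥ 49.0 MPa. Survivors: brass, molybdenum, aluminum alloy, soda-lime glass.
Convert each candidate to consistent units, then evaluate M:
  brass: E = 99.97 GPa, ρ = 8538 kg/m³
  molybdenum: E = 329.1 GPa, ρ = 10270 kg/m³
  aluminum alloy: E = 69.19 GPa, ρ = 2787 kg/m³
  soda-lime glass: E = 70.33 GPa, ρ = 2547 kg/m³
  soda-lime glass: M = 1.62×10⁻³
  aluminum alloy: M = 1.47×10⁻³
  molybdenum: M = 0.672×10⁻³
  brass: M = 0.544×10⁻³
The maximum is for soda-lime glass.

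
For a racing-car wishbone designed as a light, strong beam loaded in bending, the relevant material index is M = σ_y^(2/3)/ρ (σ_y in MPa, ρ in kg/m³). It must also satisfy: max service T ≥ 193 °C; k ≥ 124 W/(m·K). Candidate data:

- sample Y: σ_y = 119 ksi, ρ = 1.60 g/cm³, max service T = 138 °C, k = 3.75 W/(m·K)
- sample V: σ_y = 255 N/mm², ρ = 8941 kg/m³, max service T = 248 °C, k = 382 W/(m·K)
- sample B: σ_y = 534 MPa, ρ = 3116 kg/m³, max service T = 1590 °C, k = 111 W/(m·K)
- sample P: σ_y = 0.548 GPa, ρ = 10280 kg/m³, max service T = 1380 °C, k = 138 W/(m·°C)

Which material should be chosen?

Screen on constraints: max service T ≥ 193 °C; k ≥ 124 W/(m·K). Survivors: sample V, sample P.
Convert each candidate to consistent units, then evaluate M:
  sample V: σ_y = 255.0 MPa, ρ = 8941 kg/m³
  sample P: σ_y = 548.0 MPa, ρ = 10280 kg/m³
  sample P: M = 6.51×10⁻³
  sample V: M = 4.50×10⁻³
Highest index: sample P.

sample P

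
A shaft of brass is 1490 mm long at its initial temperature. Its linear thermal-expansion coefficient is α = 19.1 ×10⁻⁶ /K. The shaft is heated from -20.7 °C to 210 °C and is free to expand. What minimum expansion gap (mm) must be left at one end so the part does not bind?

ΔT = 210 − (-20.7) = 230.7 K.
ΔL = α·L₀·ΔT = 19.1×10⁻⁶ × 1490 mm × 230.7 K = 6.57 mm.

6.57 mm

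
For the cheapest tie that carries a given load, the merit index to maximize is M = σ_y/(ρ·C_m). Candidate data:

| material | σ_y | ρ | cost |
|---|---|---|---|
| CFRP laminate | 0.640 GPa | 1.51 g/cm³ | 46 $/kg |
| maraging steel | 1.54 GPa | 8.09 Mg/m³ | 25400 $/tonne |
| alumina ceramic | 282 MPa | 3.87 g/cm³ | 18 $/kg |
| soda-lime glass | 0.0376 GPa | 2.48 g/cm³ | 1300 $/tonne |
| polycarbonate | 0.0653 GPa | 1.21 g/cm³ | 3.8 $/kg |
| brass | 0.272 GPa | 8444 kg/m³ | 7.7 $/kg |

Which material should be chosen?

Putting every candidate on a common basis:
  CFRP laminate: σ_y = 640.0 MPa, ρ = 1510 kg/m³, cost = 46.00 $/kg
  maraging steel: σ_y = 1540 MPa, ρ = 8090 kg/m³, cost = 25.40 $/kg
  alumina ceramic: σ_y = 282.0 MPa, ρ = 3870 kg/m³, cost = 18.00 $/kg
  soda-lime glass: σ_y = 37.60 MPa, ρ = 2480 kg/m³, cost = 1.300 $/kg
  polycarbonate: σ_y = 65.30 MPa, ρ = 1210 kg/m³, cost = 3.800 $/kg
  brass: σ_y = 272.0 MPa, ρ = 8444 kg/m³, cost = 7.700 $/kg
  polycarbonate: M = 14.2 kN·m per $
  soda-lime glass: M = 11.7 kN·m per $
  CFRP laminate: M = 9.21 kN·m per $
  maraging steel: M = 7.49 kN·m per $
  brass: M = 4.18 kN·m per $
  alumina ceramic: M = 4.05 kN·m per $
The maximum is for polycarbonate.

polycarbonate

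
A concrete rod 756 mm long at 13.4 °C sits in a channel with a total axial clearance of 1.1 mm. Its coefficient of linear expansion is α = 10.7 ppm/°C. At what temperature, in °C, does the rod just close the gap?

149 °C

α·L₀·ΔT = 1.1 mm ⇒ ΔT = 1.1 / (10.7×10⁻⁶ × 756.0) = 136.0 K.
T = 13.4 + 136.0 = 149.4 °C.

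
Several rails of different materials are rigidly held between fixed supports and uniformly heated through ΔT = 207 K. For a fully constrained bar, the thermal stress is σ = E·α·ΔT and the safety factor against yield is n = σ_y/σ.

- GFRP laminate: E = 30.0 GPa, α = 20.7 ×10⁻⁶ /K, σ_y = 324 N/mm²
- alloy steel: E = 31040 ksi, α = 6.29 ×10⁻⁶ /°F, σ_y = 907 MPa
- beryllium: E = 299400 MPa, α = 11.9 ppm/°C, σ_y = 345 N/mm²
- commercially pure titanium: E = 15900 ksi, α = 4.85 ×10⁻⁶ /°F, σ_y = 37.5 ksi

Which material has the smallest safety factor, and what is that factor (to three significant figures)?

With everything in SI (GPa, ×10⁻⁶/K, MPa):
  GFRP laminate: E = 30.00, α = 20.7, σ_y = 324.0 → σ = 129 MPa, n = 2.52
  alloy steel: E = 214.0, α = 11.3, σ_y = 907.0 → σ = 502 MPa, n = 1.81
  beryllium: E = 299.4, α = 11.9, σ_y = 345.0 → σ = 738 MPa, n = 0.468
  commercially pure titanium: E = 109.6, α = 8.73, σ_y = 258.6 → σ = 198 MPa, n = 1.31
Beryllium has the lowest safety factor, n = 0.468.

beryllium, n = 0.468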